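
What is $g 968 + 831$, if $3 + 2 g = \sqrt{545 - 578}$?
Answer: $-621 + 484 i \sqrt{33} \approx -621.0 + 2780.4 i$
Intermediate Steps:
$g = - \frac{3}{2} + \frac{i \sqrt{33}}{2}$ ($g = - \frac{3}{2} + \frac{\sqrt{545 - 578}}{2} = - \frac{3}{2} + \frac{\sqrt{-33}}{2} = - \frac{3}{2} + \frac{i \sqrt{33}}{2} \approx -1.5 + 2.8723 i$)
$g 968 + 831 = \left(- \frac{3}{2} + \frac{i \sqrt{33}}{2}\right) 968 + 831 = \left(-1452 + 484 i \sqrt{33}\right) + 831 = -621 + 484 i \sqrt{33}$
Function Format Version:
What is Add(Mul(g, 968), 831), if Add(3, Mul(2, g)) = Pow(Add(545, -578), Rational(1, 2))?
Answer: Add(-621, Mul(484, I, Pow(33, Rational(1, 2)))) ≈ Add(-621.00, Mul(2780.4, I))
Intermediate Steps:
g = Add(Rational(-3, 2), Mul(Rational(1, 2), I, Pow(33, Rational(1, 2)))) (g = Add(Rational(-3, 2), Mul(Rational(1, 2), Pow(Add(545, -578), Rational(1, 2)))) = Add(Rational(-3, 2), Mul(Rational(1, 2), Pow(-33, Rational(1, 2)))) = Add(Rational(-3, 2), Mul(Rational(1, 2), Mul(I, Pow(33, Rational(1, 2))))) = Add(Rational(-3, 2), Mul(Rational(1, 2), I, Pow(33, Rational(1, 2)))) ≈ Add(-1.5000, Mul(2.8723, I)))
Add(Mul(g, 968), 831) = Add(Mul(Add(Rational(-3, 2), Mul(Rational(1, 2), I, Pow(33, Rational(1, 2)))), 968), 831) = Add(Add(-1452, Mul(484, I, Pow(33, Rational(1, 2)))), 831) = Add(-621, Mul(484, I, Pow(33, Rational(1, 2))))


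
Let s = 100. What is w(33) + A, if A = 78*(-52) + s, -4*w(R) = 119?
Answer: -15943/4 ≈ -3985.8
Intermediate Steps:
w(R) = -119/4 (w(R) = -¼*119 = -119/4)
A = -3956 (A = 78*(-52) + 100 = -4056 + 100 = -3956)
w(33) + A = -119/4 - 3956 = -15943/4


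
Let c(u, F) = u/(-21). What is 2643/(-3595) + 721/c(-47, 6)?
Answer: 54307674/168965 ≈ 321.41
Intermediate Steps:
c(u, F) = -u/21 (c(u, F) = u*(-1/21) = -u/21)
2643/(-3595) + 721/c(-47, 6) = 2643/(-3595) + 721/((-1/21*(-47))) = 2643*(-1/3595) + 721/(47/21) = -2643/3595 + 721*(21/47) = -2643/3595 + 15141/47 = 54307674/168965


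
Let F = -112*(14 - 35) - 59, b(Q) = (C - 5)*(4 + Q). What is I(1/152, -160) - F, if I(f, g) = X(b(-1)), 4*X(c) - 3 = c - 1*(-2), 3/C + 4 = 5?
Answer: -9173/4 ≈ -2293.3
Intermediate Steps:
C = 3 (C = 3/(-4 + 5) = 3/1 = 3*1 = 3)
b(Q) = -8 - 2*Q (b(Q) = (3 - 5)*(4 + Q) = -2*(4 + Q) = -8 - 2*Q)
X(c) = 5/4 + c/4 (X(c) = 3/4 + (c - 1*(-2))/4 = 3/4 + (c + 2)/4 = 3/4 + (2 + c)/4 = 3/4 + (1/2 + c/4) = 5/4 + c/4)
I(f, g) = -1/4 (I(f, g) = 5/4 + (-8 - 2*(-1))/4 = 5/4 + (-8 + 2)/4 = 5/4 + (1/4)*(-6) = 5/4 - 3/2 = -1/4)
F = 2293 (F = -112*(-21) - 59 = 2352 - 59 = 2293)
I(1/152, -160) - F = -1/4 - 1*2293 = -1/4 - 2293 = -9173/4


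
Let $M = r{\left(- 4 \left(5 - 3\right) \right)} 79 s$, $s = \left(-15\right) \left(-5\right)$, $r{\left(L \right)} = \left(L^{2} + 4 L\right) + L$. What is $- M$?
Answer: $-142200$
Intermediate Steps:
$r{\left(L \right)} = L^{2} + 5 L$
$s = 75$
$M = 142200$ ($M = - 4 \left(5 - 3\right) \left(5 - 4 \left(5 - 3\right)\right) 79 \cdot 75 = \left(-4\right) 2 \left(5 - 8\right) 79 \cdot 75 = - 8 \left(5 - 8\right) 79 \cdot 75 = \left(-8\right) \left(-3\right) 79 \cdot 75 = 24 \cdot 79 \cdot 75 = 1896 \cdot 75 = 142200$)
$- M = \left(-1\right) 142200 = -142200$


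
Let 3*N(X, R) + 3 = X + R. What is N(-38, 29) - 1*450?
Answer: -454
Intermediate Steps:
N(X, R) = -1 + R/3 + X/3 (N(X, R) = -1 + (X + R)/3 = -1 + (R + X)/3 = -1 + (R/3 + X/3) = -1 + R/3 + X/3)
N(-38, 29) - 1*450 = (-1 + (⅓)*29 + (⅓)*(-38)) - 1*450 = (-1 + 29/3 - 38/3) - 450 = -4 - 450 = -454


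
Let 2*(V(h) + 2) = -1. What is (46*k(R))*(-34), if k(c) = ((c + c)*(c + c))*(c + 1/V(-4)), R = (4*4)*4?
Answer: -8148615168/5 ≈ -1.6297e+9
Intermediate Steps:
V(h) = -5/2 (V(h) = -2 + (1/2)*(-1) = -2 - 1/2 = -5/2)
R = 64 (R = 16*4 = 64)
k(c) = 4*c**2*(-2/5 + c) (k(c) = ((c + c)*(c + c))*(c + 1/(-5/2)) = ((2*c)*(2*c))*(c - 2/5) = (4*c**2)*(-2/5 + c) = 4*c**2*(-2/5 + c))
(46*k(R))*(-34) = (46*(64**2*(-8/5 + 4*64)))*(-34) = (46*(4096*(-8/5 + 256)))*(-34) = (46*(4096*(1272/5)))*(-34) = (46*(5210112/5))*(-34) = (239665152/5)*(-34) = -8148615168/5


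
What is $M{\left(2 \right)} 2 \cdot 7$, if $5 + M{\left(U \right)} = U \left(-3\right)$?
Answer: $-154$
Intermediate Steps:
$M{\left(U \right)} = -5 - 3 U$ ($M{\left(U \right)} = -5 + U \left(-3\right) = -5 - 3 U$)
$M{\left(2 \right)} 2 \cdot 7 = \left(-5 - 6\right) 2 \cdot 7 = \left(-11\right) 2 \cdot 7 = \left(-22\right) 7 = -154$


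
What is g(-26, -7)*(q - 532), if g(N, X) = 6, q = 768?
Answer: 1416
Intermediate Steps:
g(-26, -7)*(q - 532) = 6*(768 - 532) = 6*236 = 1416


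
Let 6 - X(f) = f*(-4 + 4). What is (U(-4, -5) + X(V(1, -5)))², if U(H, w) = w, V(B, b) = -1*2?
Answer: 1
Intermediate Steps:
V(B, b) = -2
X(f) = 6 (X(f) = 6 - f*(-4 + 4) = 6 - f*0 = 6 - 1*0 = 6 + 0 = 6)
(U(-4, -5) + X(V(1, -5)))² = (-5 + 6)² = 1² = 1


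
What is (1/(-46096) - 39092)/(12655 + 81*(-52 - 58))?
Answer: -1801984833/172629520 ≈ -10.438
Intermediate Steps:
(1/(-46096) - 39092)/(12655 + 81*(-52 - 58)) = (-1/46096 - 39092)/(12655 + 81*(-110)) = -1801984833/(46096*(12655 - 8910)) = -1801984833/46096/3745 = -1801984833/46096*1/3745 = -1801984833/172629520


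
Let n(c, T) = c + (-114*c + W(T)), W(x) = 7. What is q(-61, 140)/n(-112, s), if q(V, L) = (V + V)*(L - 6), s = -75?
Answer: -244/189 ≈ -1.2910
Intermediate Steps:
n(c, T) = 7 - 113*c (n(c, T) = c + (-114*c + 7) = c + (7 - 114*c) = 7 - 113*c)
q(V, L) = 2*V*(-6 + L) (q(V, L) = (2*V)*(-6 + L) = 2*V*(-6 + L))
q(-61, 140)/n(-112, s) = (2*(-61)*(-6 + 140))/(7 - 113*(-112)) = (2*(-61)*134)/(7 + 12656) = -16348/12663 = -16348*1/12663 = -244/189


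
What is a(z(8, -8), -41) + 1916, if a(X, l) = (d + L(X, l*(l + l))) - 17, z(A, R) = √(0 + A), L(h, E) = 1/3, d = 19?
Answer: 5755/3 ≈ 1918.3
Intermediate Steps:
L(h, E) = ⅓
z(A, R) = √A
a(X, l) = 7/3 (a(X, l) = (19 + ⅓) - 17 = 58/3 - 17 = 7/3)
a(z(8, -8), -41) + 1916 = 7/3 + 1916 = 5755/3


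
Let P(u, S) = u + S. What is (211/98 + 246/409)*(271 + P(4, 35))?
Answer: 17113085/20041 ≈ 853.90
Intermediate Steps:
P(u, S) = S + u
(211/98 + 246/409)*(271 + P(4, 35)) = (211/98 + 246/409)*(271 + (35 + 4)) = (211*(1/98) + 246*(1/409))*(271 + 39) = (211/98 + 246/409)*310 = (110407/40082)*310 = 17113085/20041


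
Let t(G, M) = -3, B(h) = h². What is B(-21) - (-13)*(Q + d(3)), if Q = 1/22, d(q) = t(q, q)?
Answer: 8857/22 ≈ 402.59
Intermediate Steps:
d(q) = -3
Q = 1/22 ≈ 0.045455
B(-21) - (-13)*(Q + d(3)) = (-21)² - (-13)*(1/22 - 3) = 441 - (-13)*(-65)/22 = 441 - 1*845/22 = 441 - 845/22 = 8857/22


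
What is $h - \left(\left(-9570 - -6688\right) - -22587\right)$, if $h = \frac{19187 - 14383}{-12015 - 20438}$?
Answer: $- \frac{639491169}{32453} \approx -19705.0$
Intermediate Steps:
$h = - \frac{4804}{32453}$ ($h = \frac{4804}{-32453} = 4804 \left(- \frac{1}{32453}\right) = - \frac{4804}{32453} \approx -0.14803$)
$h - \left(\left(-9570 - -6688\right) - -22587\right) = - \frac{4804}{32453} - \left(\left(-9570 - -6688\right) - -22587\right) = - \frac{4804}{32453} - \left(\left(-9570 + 6688\right) + 22587\right) = - \frac{4804}{32453} - \left(-2882 + 22587\right) = - \frac{4804}{32453} - 19705 = - \frac{639491169}{32453}$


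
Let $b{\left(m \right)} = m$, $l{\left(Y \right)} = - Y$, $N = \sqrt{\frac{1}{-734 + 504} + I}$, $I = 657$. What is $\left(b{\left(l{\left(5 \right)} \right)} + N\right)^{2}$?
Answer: $\frac{\left(1150 - \sqrt{34755070}\right)^{2}}{52900} \approx 425.68$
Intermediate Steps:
$N = \frac{\sqrt{34755070}}{230}$ ($N = \sqrt{\frac{1}{-734 + 504} + 657} = \sqrt{\frac{1}{-230} + 657} = \sqrt{- \frac{1}{230} + 657} = \sqrt{\frac{151109}{230}} = \frac{\sqrt{34755070}}{230} \approx 25.632$)
$\left(b{\left(l{\left(5 \right)} \right)} + N\right)^{2} = \left(\left(-1\right) 5 + \frac{\sqrt{34755070}}{230}\right)^{2} = \left(-5 + \frac{\sqrt{34755070}}{230}\right)^{2}$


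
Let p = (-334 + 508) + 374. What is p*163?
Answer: 89324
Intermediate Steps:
p = 548 (p = 174 + 374 = 548)
p*163 = 548*163 = 89324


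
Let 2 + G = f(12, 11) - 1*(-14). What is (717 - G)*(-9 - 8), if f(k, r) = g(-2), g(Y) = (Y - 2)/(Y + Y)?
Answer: -11968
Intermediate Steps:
g(Y) = (-2 + Y)/(2*Y) (g(Y) = (-2 + Y)/((2*Y)) = (-2 + Y)*(1/(2*Y)) = (-2 + Y)/(2*Y))
f(k, r) = 1 (f(k, r) = (½)*(-2 - 2)/(-2) = (½)*(-½)*(-4) = 1)
G = 13 (G = -2 + (1 - 1*(-14)) = -2 + (1 + 14) = -2 + 15 = 13)
(717 - G)*(-9 - 8) = (717 - 1*13)*(-9 - 8) = (717 - 13)*(-17) = 704*(-17) = -11968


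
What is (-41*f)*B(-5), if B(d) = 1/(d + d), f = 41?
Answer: 1681/10 ≈ 168.10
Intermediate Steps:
B(d) = 1/(2*d)
(-41*f)*B(-5) = (-41*41)*((½)/(-5)) = -1681*(-1)/(2*5) = -1681*(-⅒) = 1681/10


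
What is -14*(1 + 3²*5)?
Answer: -644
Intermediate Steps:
-14*(1 + 3²*5) = -14*(1 + 9*5) = -14*(1 + 45) = -14*46 = -644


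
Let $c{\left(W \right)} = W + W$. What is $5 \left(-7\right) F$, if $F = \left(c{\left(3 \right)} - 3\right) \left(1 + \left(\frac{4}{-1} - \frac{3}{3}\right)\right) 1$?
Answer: $420$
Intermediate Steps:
$c{\left(W \right)} = 2 W$
$F = -12$ ($F = \left(2 \cdot 3 - 3\right) \left(1 + \left(\frac{4}{-1} - \frac{3}{3}\right)\right) 1 = \left(6 - 3\right) \left(1 + \left(4 \left(-1\right) - 1\right)\right) 1 = 3 \left(1 - 5\right) 1 = 3 \left(-4\right) 1 = \left(-12\right) 1 = -12$)
$5 \left(-7\right) F = 5 \left(-7\right) \left(-12\right) = \left(-35\right) \left(-12\right) = 420$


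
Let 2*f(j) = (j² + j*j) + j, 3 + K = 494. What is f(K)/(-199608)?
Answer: -482653/399216 ≈ -1.2090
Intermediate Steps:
K = 491 (K = -3 + 494 = 491)
f(j) = j² + j/2 (f(j) = ((j² + j*j) + j)/2 = ((j² + j²) + j)/2 = (2*j² + j)/2 = (j + 2*j²)/2 = j² + j/2)
f(K)/(-199608) = (491*(½ + 491))/(-199608) = (491*(983/2))*(-1/199608) = (482653/2)*(-1/199608) = -482653/399216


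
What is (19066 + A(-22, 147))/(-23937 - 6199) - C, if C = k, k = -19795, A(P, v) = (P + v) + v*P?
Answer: 596526163/30136 ≈ 19794.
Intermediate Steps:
A(P, v) = P + v + P*v (A(P, v) = (P + v) + P*v = P + v + P*v)
C = -19795
(19066 + A(-22, 147))/(-23937 - 6199) - C = (19066 + (-22 + 147 - 22*147))/(-23937 - 6199) - 1*(-19795) = (19066 + (-22 + 147 - 3234))/(-30136) + 19795 = (19066 - 3109)*(-1/30136) + 19795 = 15957*(-1/30136) + 19795 = -15957/30136 + 19795 = 596526163/30136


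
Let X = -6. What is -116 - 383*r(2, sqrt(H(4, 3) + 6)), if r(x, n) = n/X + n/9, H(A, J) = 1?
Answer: -116 + 383*sqrt(7)/18 ≈ -59.704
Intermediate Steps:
r(x, n) = -n/18 (r(x, n) = n/(-6) + n/9 = n*(-1/6) + n*(1/9) = -n/6 + n/9 = -n/18)
-116 - 383*r(2, sqrt(H(4, 3) + 6)) = -116 - (-383)*sqrt(1 + 6)/18 = -116 - (-383)*sqrt(7)/18 = -116 + 383*sqrt(7)/18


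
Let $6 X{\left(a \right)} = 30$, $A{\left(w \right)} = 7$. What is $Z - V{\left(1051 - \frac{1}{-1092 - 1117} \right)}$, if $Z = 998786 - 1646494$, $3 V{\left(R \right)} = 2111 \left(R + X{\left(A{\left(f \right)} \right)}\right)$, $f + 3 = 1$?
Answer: $- \frac{9216701171}{6627} \approx -1.3908 \cdot 10^{6}$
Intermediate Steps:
$f = -2$ ($f = -3 + 1 = -2$)
$X{\left(a \right)} = 5$ ($X{\left(a \right)} = \frac{1}{6} \cdot 30 = 5$)
$V{\left(R \right)} = \frac{10555}{3} + \frac{2111 R}{3}$ ($V{\left(R \right)} = \frac{2111 \left(R + 5\right)}{3} = \frac{2111 \left(5 + R\right)}{3} = \frac{10555 + 2111 R}{3} = \frac{10555}{3} + \frac{2111 R}{3}$)
$Z = -647708$ ($Z = 998786 - 1646494 = -647708$)
$Z - V{\left(1051 - \frac{1}{-1092 - 1117} \right)} = -647708 - \left(\frac{10555}{3} + \frac{2111 \left(1051 - \frac{1}{-1092 - 1117}\right)}{3}\right) = -647708 - \left(\frac{10555}{3} + \frac{2111 \left(1051 - \frac{1}{-2209}\right)}{3}\right) = -647708 - \left(\frac{10555}{3} + \frac{2111 \left(1051 - - \frac{1}{2209}\right)}{3}\right) = -647708 - \left(\frac{10555}{3} + \frac{2111 \left(1051 + \frac{1}{2209}\right)}{3}\right) = -647708 - \left(\frac{10555}{3} + \frac{2111}{3} \cdot \frac{2321660}{2209}\right) = -647708 - \left(\frac{10555}{3} + \frac{4901024260}{6627}\right) = -647708 - \frac{4924340255}{6627} = - \frac{9216701171}{6627}$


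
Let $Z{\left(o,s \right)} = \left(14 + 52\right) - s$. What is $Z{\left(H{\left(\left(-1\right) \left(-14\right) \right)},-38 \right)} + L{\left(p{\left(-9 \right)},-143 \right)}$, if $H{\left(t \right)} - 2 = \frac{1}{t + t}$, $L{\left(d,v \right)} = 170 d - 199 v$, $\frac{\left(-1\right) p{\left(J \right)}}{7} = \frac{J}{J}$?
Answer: $27371$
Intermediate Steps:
$p{\left(J \right)} = -7$ ($p{\left(J \right)} = - 7 \frac{J}{J} = \left(-7\right) 1 = -7$)
$L{\left(d,v \right)} = - 199 v + 170 d$
$H{\left(t \right)} = 2 + \frac{1}{2 t}$ ($H{\left(t \right)} = 2 + \frac{1}{t + t} = 2 + \frac{1}{2 t}$)
$Z{\left(o,s \right)} = 66 - s$
$Z{\left(H{\left(\left(-1\right) \left(-14\right) \right)},-38 \right)} + L{\left(p{\left(-9 \right)},-143 \right)} = \left(66 - -38\right) + \left(\left(-199\right) \left(-143\right) + 170 \left(-7\right)\right) = \left(66 + 38\right) + \left(28457 - 1190\right) = 104 + 27267 = 27371$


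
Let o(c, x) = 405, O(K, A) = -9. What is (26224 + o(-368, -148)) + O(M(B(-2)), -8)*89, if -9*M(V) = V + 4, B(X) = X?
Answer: 25828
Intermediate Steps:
M(V) = -4/9 - V/9 (M(V) = -(V + 4)/9 = -(4 + V)/9 = -4/9 - V/9)
(26224 + o(-368, -148)) + O(M(B(-2)), -8)*89 = (26224 + 405) - 9*89 = 26629 - 801 = 25828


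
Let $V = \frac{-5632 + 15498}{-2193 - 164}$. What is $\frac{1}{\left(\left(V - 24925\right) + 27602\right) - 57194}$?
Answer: $- \frac{2357}{128506435} \approx -1.8341 \cdot 10^{-5}$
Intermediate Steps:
$V = - \frac{9866}{2357}$ ($V = \frac{9866}{-2357} = 9866 \left(- \frac{1}{2357}\right) = - \frac{9866}{2357} \approx -4.1858$)
$\frac{1}{\left(\left(V - 24925\right) + 27602\right) - 57194} = \frac{1}{\left(\left(- \frac{9866}{2357} - 24925\right) + 27602\right) - 57194} = \frac{1}{\left(- \frac{58758091}{2357} + 27602\right) - 57194} = \frac{1}{\frac{6299823}{2357} - 57194} = \frac{1}{- \frac{128506435}{2357}} = - \frac{2357}{128506435}$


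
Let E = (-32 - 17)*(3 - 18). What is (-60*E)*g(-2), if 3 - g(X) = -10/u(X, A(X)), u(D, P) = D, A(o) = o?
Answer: 88200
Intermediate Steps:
g(X) = 3 + 10/X (g(X) = 3 - (-10)/X = 3 + 10/X)
E = 735 (E = -49*(-15) = 735)
(-60*E)*g(-2) = (-60*735)*(3 + 10/(-2)) = -44100*(3 + 10*(-½)) = -44100*(3 - 5) = -44100*(-2) = 88200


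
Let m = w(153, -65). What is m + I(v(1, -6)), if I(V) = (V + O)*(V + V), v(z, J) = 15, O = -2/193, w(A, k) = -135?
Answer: 60735/193 ≈ 314.69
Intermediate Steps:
m = -135
O = -2/193 (O = -2*1/193 = -2/193 ≈ -0.010363)
I(V) = 2*V*(-2/193 + V) (I(V) = (V - 2/193)*(V + V) = (-2/193 + V)*(2*V) = 2*V*(-2/193 + V))
m + I(v(1, -6)) = -135 + (2/193)*15*(-2 + 193*15) = -135 + (2/193)*15*(-2 + 2895) = -135 + (2/193)*15*2893 = -135 + 86790/193 = 60735/193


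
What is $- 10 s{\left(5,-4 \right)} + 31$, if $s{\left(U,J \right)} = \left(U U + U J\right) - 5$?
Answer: $31$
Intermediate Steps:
$s{\left(U,J \right)} = -5 + U^{2} + J U$ ($s{\left(U,J \right)} = \left(U^{2} + J U\right) - 5 = -5 + U^{2} + J U$)
$- 10 s{\left(5,-4 \right)} + 31 = - 10 \left(-5 + 5^{2} - 20\right) + 31 = - 10 \left(-5 + 25 - 20\right) + 31 = \left(-10\right) 0 + 31 = 0 + 31 = 31$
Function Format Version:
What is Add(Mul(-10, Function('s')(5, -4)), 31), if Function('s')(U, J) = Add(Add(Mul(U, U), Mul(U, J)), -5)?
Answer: 31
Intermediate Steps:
Function('s')(U, J) = Add(-5, Pow(U, 2), Mul(J, U)) (Function('s')(U, J) = Add(Add(Pow(U, 2), Mul(J, U)), -5) = Add(-5, Pow(U, 2), Mul(J, U)))
Add(Mul(-10, Function('s')(5, -4)), 31) = Add(Mul(-10, Add(-5, Pow(5, 2), Mul(-4, 5))), 31) = Add(Mul(-10, Add(-5, 25, -20)), 31) = Add(Mul(-10, 0), 31) = Add(0, 31) = 31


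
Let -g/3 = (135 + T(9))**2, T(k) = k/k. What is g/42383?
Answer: -55488/42383 ≈ -1.3092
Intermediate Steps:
T(k) = 1
g = -55488 (g = -3*(135 + 1)**2 = -3*136**2 = -3*18496 = -55488)
g/42383 = -55488/42383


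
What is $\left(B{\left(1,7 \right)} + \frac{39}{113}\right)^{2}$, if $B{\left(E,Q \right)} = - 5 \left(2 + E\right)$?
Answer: $\frac{2742336}{12769} \approx 214.77$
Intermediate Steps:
$B{\left(E,Q \right)} = -10 - 5 E$
$\left(B{\left(1,7 \right)} + \frac{39}{113}\right)^{2} = \left(\left(-10 - 5\right) + \frac{39}{113}\right)^{2} = \left(\left(-10 - 5\right) + 39 \cdot \frac{1}{113}\right)^{2} = \left(-15 + \frac{39}{113}\right)^{2} = \left(- \frac{1656}{113}\right)^{2} = \frac{2742336}{12769}$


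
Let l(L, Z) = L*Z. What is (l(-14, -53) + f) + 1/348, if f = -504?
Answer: 82825/348 ≈ 238.00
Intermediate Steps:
(l(-14, -53) + f) + 1/348 = (-14*(-53) - 504) + 1/348 = (742 - 504) + 1/348 = 238 + 1/348 = 82825/348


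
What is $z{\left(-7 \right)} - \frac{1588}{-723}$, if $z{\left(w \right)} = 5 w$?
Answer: $- \frac{23717}{723} \approx -32.804$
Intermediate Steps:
$z{\left(-7 \right)} - \frac{1588}{-723} = 5 \left(-7\right) - \frac{1588}{-723} = -35 - 1588 \left(- \frac{1}{723}\right) = -35 - - \frac{1588}{723} = -35 + \frac{1588}{723} = - \frac{23717}{723}$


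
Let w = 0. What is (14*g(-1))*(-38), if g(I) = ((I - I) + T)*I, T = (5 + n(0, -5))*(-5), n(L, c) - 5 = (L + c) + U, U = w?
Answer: -13300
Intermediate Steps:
U = 0
n(L, c) = 5 + L + c (n(L, c) = 5 + ((L + c) + 0) = 5 + (L + c) = 5 + L + c)
T = -25 (T = (5 + (5 + 0 - 5))*(-5) = (5 + 0)*(-5) = 5*(-5) = -25)
g(I) = -25*I (g(I) = ((I - I) - 25)*I = (0 - 25)*I = -25*I)
(14*g(-1))*(-38) = (14*(-25*(-1)))*(-38) = (14*25)*(-38) = 350*(-38) = -13300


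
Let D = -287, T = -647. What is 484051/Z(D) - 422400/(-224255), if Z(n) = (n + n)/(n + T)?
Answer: 10138674290027/12872237 ≈ 7.8764e+5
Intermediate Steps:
Z(n) = 2*n/(-647 + n) (Z(n) = (n + n)/(n - 647) = (2*n)/(-647 + n) = 2*n/(-647 + n))
484051/Z(D) - 422400/(-224255) = 484051/((2*(-287)/(-647 - 287))) - 422400/(-224255) = 484051/((2*(-287)/(-934))) - 422400*(-1/224255) = 484051/((2*(-287)*(-1/934))) + 84480/44851 = 484051/(287/467) + 84480/44851 = 484051*(467/287) + 84480/44851 = 226051817/287 + 84480/44851 = 10138674290027/12872237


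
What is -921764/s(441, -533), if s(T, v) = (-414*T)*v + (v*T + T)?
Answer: -460882/48538665 ≈ -0.0094952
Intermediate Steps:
s(T, v) = T - 413*T*v (s(T, v) = -414*T*v + (T*v + T) = -414*T*v + (T + T*v) = T - 413*T*v)
-921764/s(441, -533) = -921764*1/(441*(1 - 413*(-533))) = -921764*1/(441*(1 + 220129)) = -921764/(441*220130) = -921764/97077330 = -921764*1/97077330 = -460882/48538665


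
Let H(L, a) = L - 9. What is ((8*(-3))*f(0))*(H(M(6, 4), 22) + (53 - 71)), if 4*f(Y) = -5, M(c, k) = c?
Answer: -630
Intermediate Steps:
f(Y) = -5/4 (f(Y) = (¼)*(-5) = -5/4)
H(L, a) = -9 + L
((8*(-3))*f(0))*(H(M(6, 4), 22) + (53 - 71)) = ((8*(-3))*(-5/4))*((-9 + 6) + (53 - 71)) = (-24*(-5/4))*(-3 - 18) = 30*(-21) = -630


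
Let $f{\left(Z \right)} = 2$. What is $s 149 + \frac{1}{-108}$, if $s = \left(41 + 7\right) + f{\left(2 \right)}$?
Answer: $\frac{804599}{108} \approx 7450.0$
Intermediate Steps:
$s = 50$ ($s = \left(41 + 7\right) + 2 = 48 + 2 = 50$)
$s 149 + \frac{1}{-108} = 50 \cdot 149 + \frac{1}{-108} = 7450 - \frac{1}{108} = \frac{804599}{108}$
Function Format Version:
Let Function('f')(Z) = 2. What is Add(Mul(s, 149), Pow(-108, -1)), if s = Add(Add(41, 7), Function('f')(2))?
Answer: Rational(804599, 108) ≈ 7450.0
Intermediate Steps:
s = 50 (s = Add(Add(41, 7), 2) = Add(48, 2) = 50)
Add(Mul(s, 149), Pow(-108, -1)) = Add(Mul(50, 149), Pow(-108, -1)) = Add(7450, Rational(-1, 108)) = Rational(804599, 108)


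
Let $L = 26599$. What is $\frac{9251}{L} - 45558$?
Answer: $- \frac{1211787991}{26599} \approx -45558.0$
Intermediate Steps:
$\frac{9251}{L} - 45558 = \frac{9251}{26599} - 45558 = - \frac{1211787991}{26599}$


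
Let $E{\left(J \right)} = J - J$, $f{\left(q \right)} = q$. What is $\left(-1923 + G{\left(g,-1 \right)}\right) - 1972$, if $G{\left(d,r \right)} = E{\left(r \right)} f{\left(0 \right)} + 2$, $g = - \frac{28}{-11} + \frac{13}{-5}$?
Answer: $-3893$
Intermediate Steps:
$g = - \frac{3}{55}$ ($g = \left(-28\right) \left(- \frac{1}{11}\right) + 13 \left(- \frac{1}{5}\right) = \frac{28}{11} - \frac{13}{5} = - \frac{3}{55} \approx -0.054545$)
$E{\left(J \right)} = 0$
$G{\left(d,r \right)} = 2$ ($G{\left(d,r \right)} = 0 \cdot 0 + 2 = 0 + 2 = 2$)
$\left(-1923 + G{\left(g,-1 \right)}\right) - 1972 = \left(-1923 + 2\right) - 1972 = -1921 - 1972 = -3893$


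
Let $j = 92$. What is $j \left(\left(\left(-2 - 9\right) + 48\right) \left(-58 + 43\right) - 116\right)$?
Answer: $-61732$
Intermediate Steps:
$j \left(\left(\left(-2 - 9\right) + 48\right) \left(-58 + 43\right) - 116\right) = 92 \left(\left(\left(-2 - 9\right) + 48\right) \left(-58 + 43\right) - 116\right) = 92 \left(\left(\left(-2 - 9\right) + 48\right) \left(-15\right) - 116\right) = 92 \left(\left(-11 + 48\right) \left(-15\right) - 116\right) = 92 \left(37 \left(-15\right) - 116\right) = 92 \left(-555 - 116\right) = 92 \left(-671\right) = -61732$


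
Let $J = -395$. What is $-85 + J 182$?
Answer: $-71975$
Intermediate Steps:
$-85 + J 182 = -85 - 71890 = -71975$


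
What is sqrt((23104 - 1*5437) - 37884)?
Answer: I*sqrt(20217) ≈ 142.19*I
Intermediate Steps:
sqrt((23104 - 1*5437) - 37884) = sqrt((23104 - 5437) - 37884) = sqrt(17667 - 37884) = sqrt(-20217) = I*sqrt(20217)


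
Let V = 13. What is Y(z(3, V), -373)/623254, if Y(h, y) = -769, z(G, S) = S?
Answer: -769/623254 ≈ -0.0012338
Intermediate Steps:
Y(z(3, V), -373)/623254 = -769/623254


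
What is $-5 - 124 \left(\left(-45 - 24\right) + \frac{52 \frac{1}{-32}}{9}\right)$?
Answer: $\frac{154321}{18} \approx 8573.4$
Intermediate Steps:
$-5 - 124 \left(\left(-45 - 24\right) + \frac{52 \frac{1}{-32}}{9}\right) = -5 - 124 \left(-69 + 52 \left(- \frac{1}{32}\right) \frac{1}{9}\right) = -5 - 124 \left(-69 - \frac{13}{72}\right) = -5 - - \frac{154411}{18} = -5 + \frac{154411}{18} = \frac{154321}{18}$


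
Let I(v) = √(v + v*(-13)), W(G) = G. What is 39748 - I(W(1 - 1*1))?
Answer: 39748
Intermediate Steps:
I(v) = 2*√3*√(-v) (I(v) = √(v - 13*v) = √(-12*v) = 2*√3*√(-v))
39748 - I(W(1 - 1*1)) = 39748 - 2*√3*√(-(1 - 1*1)) = 39748 - 2*√3*√(-(1 - 1)) = 39748 - 2*√3*√(-1*0) = 39748 - 2*√3*√0 = 39748 - 2*√3*0 = 39748 - 1*0 = 39748 + 0 = 39748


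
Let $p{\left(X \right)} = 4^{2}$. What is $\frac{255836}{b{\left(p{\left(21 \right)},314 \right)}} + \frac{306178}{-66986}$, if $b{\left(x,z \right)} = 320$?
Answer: $\frac{2129931667}{2679440} \approx 794.92$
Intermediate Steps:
$p{\left(X \right)} = 16$
$\frac{255836}{b{\left(p{\left(21 \right)},314 \right)}} + \frac{306178}{-66986} = \frac{255836}{320} + \frac{306178}{-66986} = 255836 \cdot \frac{1}{320} + 306178 \left(- \frac{1}{66986}\right) = \frac{63959}{80} - \frac{153089}{33493} = \frac{2129931667}{2679440}$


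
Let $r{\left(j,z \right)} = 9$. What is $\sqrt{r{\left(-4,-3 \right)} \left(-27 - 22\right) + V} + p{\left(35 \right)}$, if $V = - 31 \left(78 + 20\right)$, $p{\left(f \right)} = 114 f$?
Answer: $3990 + 7 i \sqrt{71} \approx 3990.0 + 58.983 i$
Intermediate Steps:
$V = -3038$ ($V = \left(-31\right) 98 = -3038$)
$\sqrt{r{\left(-4,-3 \right)} \left(-27 - 22\right) + V} + p{\left(35 \right)} = \sqrt{9 \left(-27 - 22\right) - 3038} + 114 \cdot 35 = \sqrt{9 \left(-49\right) - 3038} + 3990 = \sqrt{-441 - 3038} + 3990 = \sqrt{-3479} + 3990 = 7 i \sqrt{71} + 3990 = 3990 + 7 i \sqrt{71}$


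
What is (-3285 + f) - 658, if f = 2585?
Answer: -1358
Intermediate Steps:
(-3285 + f) - 658 = (-3285 + 2585) - 658 = -700 - 658 = -1358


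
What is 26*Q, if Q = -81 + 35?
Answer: -1196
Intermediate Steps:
Q = -46
26*Q = 26*(-46) = -1196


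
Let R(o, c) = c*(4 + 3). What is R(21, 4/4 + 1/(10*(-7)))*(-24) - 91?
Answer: -1283/5 ≈ -256.60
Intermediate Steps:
R(o, c) = 7*c (R(o, c) = c*7 = 7*c)
R(21, 4/4 + 1/(10*(-7)))*(-24) - 91 = (7*(4/4 + 1/(10*(-7))))*(-24) - 91 = (7*(4*(¼) + (⅒)*(-⅐)))*(-24) - 91 = (7*(1 - 1/70))*(-24) - 91 = (7*(69/70))*(-24) - 91 = (69/10)*(-24) - 91 = -828/5 - 91 = -1283/5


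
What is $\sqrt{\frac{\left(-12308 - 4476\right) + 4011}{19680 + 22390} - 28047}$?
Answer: $\frac{i \sqrt{49640499150410}}{42070} \approx 167.47 i$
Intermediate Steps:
$\sqrt{\frac{\left(-12308 - 4476\right) + 4011}{19680 + 22390} - 28047} = \sqrt{\frac{-16784 + 4011}{42070} - 28047} = \sqrt{\left(-12773\right) \frac{1}{42070} - 28047} = \sqrt{- \frac{12773}{42070} - 28047} = \sqrt{- \frac{1179950063}{42070}} = \frac{i \sqrt{49640499150410}}{42070}$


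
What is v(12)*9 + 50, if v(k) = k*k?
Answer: 1346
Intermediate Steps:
v(k) = k²
v(12)*9 + 50 = 12²*9 + 50 = 144*9 + 50 = 1296 + 50 = 1346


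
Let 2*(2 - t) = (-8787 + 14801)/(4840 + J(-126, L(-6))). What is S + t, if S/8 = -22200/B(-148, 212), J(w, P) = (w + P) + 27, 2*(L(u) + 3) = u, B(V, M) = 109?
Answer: -840231533/516115 ≈ -1628.0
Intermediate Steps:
L(u) = -3 + u/2
J(w, P) = 27 + P + w (J(w, P) = (P + w) + 27 = 27 + P + w)
t = 6463/4735 (t = 2 - (-8787 + 14801)/(2*(4840 + (27 + (-3 + (½)*(-6)) - 126))) = 2 - 3007/(4840 + (27 + (-3 - 3) - 126)) = 2 - 3007/(4840 + (27 - 6 - 126)) = 2 - 3007/(4840 - 105) = 2 - 3007/4735 = 6463/4735 ≈ 1.3649)
S = -177600/109 (S = 8*(-22200/109) = -177600/109 ≈ -1629.4)
S + t = -177600/109 + 6463/4735 = -840231533/516115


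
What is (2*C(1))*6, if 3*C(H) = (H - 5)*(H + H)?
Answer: -32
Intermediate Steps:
C(H) = 2*H*(-5 + H)/3 (C(H) = ((H - 5)*(H + H))/3 = ((-5 + H)*(2*H))/3 = (2*H*(-5 + H))/3 = 2*H*(-5 + H)/3)
(2*C(1))*6 = (2*((2/3)*1*(-5 + 1)))*6 = (2*((2/3)*1*(-4)))*6 = (2*(-8/3))*6 = -16/3*6 = -32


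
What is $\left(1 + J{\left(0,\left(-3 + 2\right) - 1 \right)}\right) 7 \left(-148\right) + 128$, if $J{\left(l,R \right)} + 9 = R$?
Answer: $10488$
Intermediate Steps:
$J{\left(l,R \right)} = -9 + R$
$\left(1 + J{\left(0,\left(-3 + 2\right) - 1 \right)}\right) 7 \left(-148\right) + 128 = \left(1 + \left(-9 + \left(\left(-3 + 2\right) - 1\right)\right)\right) 7 \left(-148\right) + 128 = \left(1 - 11\right) 7 \left(-148\right) + 128 = \left(-10\right) 7 \left(-148\right) + 128 = \left(-70\right) \left(-148\right) + 128 = 10360 + 128 = 10488$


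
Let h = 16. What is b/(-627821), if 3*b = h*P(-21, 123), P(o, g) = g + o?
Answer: -544/627821 ≈ -0.00086649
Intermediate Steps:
b = 544 (b = (16*(123 - 21))/3 = (16*102)/3 = (⅓)*1632 = 544)
b/(-627821) = 544/(-627821) = 544*(-1/627821) = -544/627821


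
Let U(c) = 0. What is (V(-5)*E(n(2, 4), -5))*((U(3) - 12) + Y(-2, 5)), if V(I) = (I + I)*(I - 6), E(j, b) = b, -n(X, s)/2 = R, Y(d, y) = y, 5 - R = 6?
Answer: 3850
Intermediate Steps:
R = -1 (R = 5 - 1*6 = 5 - 6 = -1)
n(X, s) = 2 (n(X, s) = -2*(-1) = 2)
V(I) = 2*I*(-6 + I) (V(I) = (2*I)*(-6 + I) = 2*I*(-6 + I))
(V(-5)*E(n(2, 4), -5))*((U(3) - 12) + Y(-2, 5)) = ((2*(-5)*(-6 - 5))*(-5))*((0 - 12) + 5) = ((2*(-5)*(-11))*(-5))*(-12 + 5) = (110*(-5))*(-7) = -550*(-7) = 3850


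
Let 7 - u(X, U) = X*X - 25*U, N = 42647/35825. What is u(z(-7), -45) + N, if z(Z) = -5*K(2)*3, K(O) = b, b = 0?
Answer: -40009703/35825 ≈ -1116.8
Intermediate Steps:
N = 42647/35825 (N = 42647*(1/35825) = 42647/35825 ≈ 1.1904)
K(O) = 0
z(Z) = 0 (z(Z) = -5*0*3 = 0*3 = 0)
u(X, U) = 7 - X² + 25*U (u(X, U) = 7 - (X*X - 25*U) = 7 - (X² - 25*U) = 7 + (-X² + 25*U) = 7 - X² + 25*U)
u(z(-7), -45) + N = (7 - 1*0² + 25*(-45)) + 42647/35825 = (7 - 1*0 - 1125) + 42647/35825 = (7 + 0 - 1125) + 42647/35825 = -1118 + 42647/35825 = -40009703/35825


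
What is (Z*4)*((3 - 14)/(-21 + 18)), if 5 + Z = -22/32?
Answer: -1001/12 ≈ -83.417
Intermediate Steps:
Z = -91/16 (Z = -5 - 22/32 = -5 - 22*1/32 = -5 - 11/16 = -91/16 ≈ -5.6875)
(Z*4)*((3 - 14)/(-21 + 18)) = (-91/16*4)*((3 - 14)/(-21 + 18)) = -(-1001)/(4*(-3)) = -(-1001)*(-1)/(4*3) = -91/4*11/3 = -1001/12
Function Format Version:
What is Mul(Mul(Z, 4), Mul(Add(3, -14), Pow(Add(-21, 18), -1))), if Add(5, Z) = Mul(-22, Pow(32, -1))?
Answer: Rational(-1001, 12) ≈ -83.417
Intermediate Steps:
Z = Rational(-91, 16) (Z = Add(-5, Mul(-22, Pow(32, -1))) = Add(-5, Mul(-22, Rational(1, 32))) = Add(-5, Rational(-11, 16)) = Rational(-91, 16) ≈ -5.6875)
Mul(Mul(Z, 4), Mul(Add(3, -14), Pow(Add(-21, 18), -1))) = Mul(Mul(Rational(-91, 16), 4), Mul(Add(3, -14), Pow(Add(-21, 18), -1))) = Mul(Rational(-91, 4), Mul(-11, Pow(-3, -1))) = Mul(Rational(-91, 4), Mul(-11, Rational(-1, 3))) = Mul(Rational(-91, 4), Rational(11, 3)) = Rational(-1001, 12)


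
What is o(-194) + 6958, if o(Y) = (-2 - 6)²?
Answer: 7022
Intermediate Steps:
o(Y) = 64 (o(Y) = (-8)² = 64)
o(-194) + 6958 = 64 + 6958 = 7022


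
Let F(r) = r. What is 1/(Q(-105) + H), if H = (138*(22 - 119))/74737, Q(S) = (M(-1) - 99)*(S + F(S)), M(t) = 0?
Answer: 74737/1553768844 ≈ 4.8100e-5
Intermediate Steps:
Q(S) = -198*S (Q(S) = (0 - 99)*(S + S) = -198*S)
H = -13386/74737 (H = (138*(-97))*(1/74737) = -13386*1/74737 = -13386/74737 ≈ -0.17911)
1/(Q(-105) + H) = 1/(-198*(-105) - 13386/74737) = 1/(20790 - 13386/74737) = 1/(1553768844/74737) = 74737/1553768844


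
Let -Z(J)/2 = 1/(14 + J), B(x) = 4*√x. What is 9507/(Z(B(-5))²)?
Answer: 275703 + 266196*I*√5 ≈ 2.757e+5 + 5.9523e+5*I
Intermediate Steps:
Z(J) = -2/(14 + J)
9507/(Z(B(-5))²) = 9507/((-2/(14 + 4*√(-5)))²) = 9507/((-2/(14 + 4*(I*√5)))²) = 9507/((-2/(14 + 4*I*√5))²) = 9507/((4/(14 + 4*I*√5)²)) = 9507*((14 + 4*I*√5)²/4) = 9507*(14 + 4*I*√5)²/4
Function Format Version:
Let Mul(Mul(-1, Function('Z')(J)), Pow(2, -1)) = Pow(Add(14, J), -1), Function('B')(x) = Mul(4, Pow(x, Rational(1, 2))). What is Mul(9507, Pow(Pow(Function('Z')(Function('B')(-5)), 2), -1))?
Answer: Add(275703, Mul(266196, I, Pow(5, Rational(1, 2)))) ≈ Add(2.7570e+5, Mul(5.9523e+5, I))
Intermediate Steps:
Function('Z')(J) = Mul(-2, Pow(Add(14, J), -1))
Mul(9507, Pow(Pow(Function('Z')(Function('B')(-5)), 2), -1)) = Mul(9507, Pow(Pow(Mul(-2, Pow(Add(14, Mul(4, Pow(-5, Rational(1, 2)))), -1)), 2), -1)) = Mul(9507, Pow(Pow(Mul(-2, Pow(Add(14, Mul(4, Mul(I, Pow(5, Rational(1, 2))))), -1)), 2), -1)) = Mul(9507, Pow(Pow(Mul(-2, Pow(Add(14, Mul(4, I, Pow(5, Rational(1, 2)))), -1)), 2), -1)) = Mul(9507, Pow(Mul(4, Pow(Add(14, Mul(4, I, Pow(5, Rational(1, 2)))), -2)), -1)) = Mul(9507, Mul(Rational(1, 4), Pow(Add(14, Mul(4, I, Pow(5, Rational(1, 2)))), 2))) = Mul(Rational(9507, 4), Pow(Add(14, Mul(4, I, Pow(5, Rational(1, 2)))), 2))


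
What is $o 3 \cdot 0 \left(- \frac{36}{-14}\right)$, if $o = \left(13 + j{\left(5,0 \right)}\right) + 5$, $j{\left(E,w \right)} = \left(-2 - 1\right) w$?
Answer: $0$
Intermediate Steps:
$j{\left(E,w \right)} = - 3 w$
$o = 18$ ($o = \left(13 - 0\right) + 5 = \left(13 + 0\right) + 5 = 13 + 5 = 18$)
$o 3 \cdot 0 \left(- \frac{36}{-14}\right) = 18 \cdot 3 \cdot 0 \left(- \frac{36}{-14}\right) = 18 \cdot 0 \left(\left(-36\right) \left(- \frac{1}{14}\right)\right) = 0 \cdot \frac{18}{7} = 0$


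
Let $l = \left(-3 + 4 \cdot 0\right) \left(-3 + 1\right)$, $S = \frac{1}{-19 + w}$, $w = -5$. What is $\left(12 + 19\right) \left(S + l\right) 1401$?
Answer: $\frac{2070211}{8} \approx 2.5878 \cdot 10^{5}$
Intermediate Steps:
$S = - \frac{1}{24}$ ($S = \frac{1}{-19 - 5} = \frac{1}{-24} = - \frac{1}{24} \approx -0.041667$)
$l = 6$ ($l = \left(-3 + 0\right) \left(-2\right) = \left(-3\right) \left(-2\right) = 6$)
$\left(12 + 19\right) \left(S + l\right) 1401 = \left(12 + 19\right) \left(- \frac{1}{24} + 6\right) 1401 = 31 \cdot \frac{143}{24} \cdot 1401 = \frac{4433}{24} \cdot 1401 = \frac{2070211}{8}$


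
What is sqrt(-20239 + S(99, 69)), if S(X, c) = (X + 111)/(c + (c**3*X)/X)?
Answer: I*sqrt(60696479157686)/54763 ≈ 142.26*I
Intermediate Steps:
S(X, c) = (111 + X)/(c + c**3) (S(X, c) = (111 + X)/(c + (X*c**3)/X) = (111 + X)/(c + c**3))
sqrt(-20239 + S(99, 69)) = sqrt(-20239 + (111 + 99)/(69 + 69**3)) = sqrt(-20239 + 210/(69 + 328509)) = sqrt(-20239 + 210/328578) = sqrt(-20239 + (1/328578)*210) = sqrt(-20239 + 35/54763) = sqrt(-1108348322/54763) = I*sqrt(60696479157686)/54763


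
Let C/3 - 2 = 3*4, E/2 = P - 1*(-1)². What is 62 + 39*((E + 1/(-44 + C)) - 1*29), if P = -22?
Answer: -5765/2 ≈ -2882.5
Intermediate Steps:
E = -46 (E = 2*(-22 - 1*(-1)²) = 2*(-22 - 1*1) = 2*(-22 - 1) = 2*(-23) = -46)
C = 42 (C = 6 + 3*(3*4) = 6 + 3*12 = 6 + 36 = 42)
62 + 39*((E + 1/(-44 + C)) - 1*29) = 62 + 39*((-46 + 1/(-44 + 42)) - 1*29) = 62 + 39*((-46 + 1/(-2)) - 29) = 62 + 39*((-46 - ½) - 29) = 62 + 39*(-93/2 - 29) = 62 + 39*(-151/2) = 62 - 5889/2 = -5765/2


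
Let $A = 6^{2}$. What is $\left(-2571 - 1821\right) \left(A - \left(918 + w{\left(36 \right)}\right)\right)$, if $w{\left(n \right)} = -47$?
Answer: $3667320$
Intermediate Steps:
$A = 36$
$\left(-2571 - 1821\right) \left(A - \left(918 + w{\left(36 \right)}\right)\right) = \left(-2571 - 1821\right) \left(36 - 871\right) = - 4392 \left(36 + \left(-918 + 47\right)\right) = - 4392 \left(36 - 871\right) = \left(-4392\right) \left(-835\right) = 3667320$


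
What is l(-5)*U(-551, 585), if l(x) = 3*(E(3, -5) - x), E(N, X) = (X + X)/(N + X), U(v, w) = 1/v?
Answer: -30/551 ≈ -0.054446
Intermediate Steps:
E(N, X) = 2*X/(N + X) (E(N, X) = (2*X)/(N + X) = 2*X/(N + X))
l(x) = 15 - 3*x (l(x) = 3*(2*(-5)/(3 - 5) - x) = 3*(2*(-5)/(-2) - x) = 3*(2*(-5)*(-1/2) - x) = 3*(5 - x) = 15 - 3*x)
l(-5)*U(-551, 585) = (15 - 3*(-5))/(-551) = (15 + 15)*(-1/551) = 30*(-1/551) = -30/551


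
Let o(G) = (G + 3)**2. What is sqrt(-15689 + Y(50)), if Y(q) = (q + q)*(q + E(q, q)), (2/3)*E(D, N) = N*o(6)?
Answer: sqrt(596811) ≈ 772.54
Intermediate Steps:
o(G) = (3 + G)**2
E(D, N) = 243*N/2 (E(D, N) = 3*(N*(3 + 6)**2)/2 = 3*(N*9**2)/2 = 3*(N*81)/2 = 3*(81*N)/2 = 243*N/2)
Y(q) = 245*q**2 (Y(q) = (q + q)*(q + 243*q/2) = (2*q)*(245*q/2) = 245*q**2)
sqrt(-15689 + Y(50)) = sqrt(-15689 + 245*50**2) = sqrt(-15689 + 245*2500) = sqrt(-15689 + 612500) = sqrt(596811)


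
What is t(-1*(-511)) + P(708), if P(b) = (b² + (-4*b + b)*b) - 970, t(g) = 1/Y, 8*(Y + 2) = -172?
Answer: -47164408/47 ≈ -1.0035e+6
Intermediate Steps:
Y = -47/2 (Y = -2 + (⅛)*(-172) = -2 - 43/2 = -47/2 ≈ -23.500)
t(g) = -2/47 (t(g) = 1/(-47/2) = -2/47)
P(b) = -970 - 2*b² (P(b) = (b² + (-3*b)*b) - 970 = (b² - 3*b²) - 970 = -2*b² - 970 = -970 - 2*b²)
t(-1*(-511)) + P(708) = -2/47 + (-970 - 2*708²) = -2/47 + (-970 - 2*501264) = -2/47 + (-970 - 1002528) = -2/47 - 1003498 = -47164408/47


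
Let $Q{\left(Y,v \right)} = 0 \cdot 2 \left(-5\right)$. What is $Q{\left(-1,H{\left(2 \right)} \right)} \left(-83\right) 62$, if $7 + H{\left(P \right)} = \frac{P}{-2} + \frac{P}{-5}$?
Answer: $0$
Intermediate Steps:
$H{\left(P \right)} = -7 - \frac{7 P}{10}$ ($H{\left(P \right)} = -7 + \left(\frac{P}{-2} + \frac{P}{-5}\right) = -7 + \left(P \left(- \frac{1}{2}\right) + P \left(- \frac{1}{5}\right)\right) = -7 - \frac{7 P}{10}$)
$Q{\left(Y,v \right)} = 0$ ($Q{\left(Y,v \right)} = 0 \left(-5\right) = 0$)
$Q{\left(-1,H{\left(2 \right)} \right)} \left(-83\right) 62 = 0 \left(-83\right) 62 = 0 \cdot 62 = 0$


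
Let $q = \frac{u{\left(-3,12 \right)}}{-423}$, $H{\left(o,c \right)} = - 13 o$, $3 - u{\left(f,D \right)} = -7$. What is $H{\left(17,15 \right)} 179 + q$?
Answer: $- \frac{16733467}{423} \approx -39559.0$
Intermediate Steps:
$u{\left(f,D \right)} = 10$ ($u{\left(f,D \right)} = 3 - -7 = 3 + 7 = 10$)
$q = - \frac{10}{423}$ ($q = \frac{10}{-423} = 10 \left(- \frac{1}{423}\right) = - \frac{10}{423} \approx -0.023641$)
$H{\left(17,15 \right)} 179 + q = \left(-13\right) 17 \cdot 179 - \frac{10}{423} = \left(-221\right) 179 - \frac{10}{423} = -39559 - \frac{10}{423} = - \frac{16733467}{423}$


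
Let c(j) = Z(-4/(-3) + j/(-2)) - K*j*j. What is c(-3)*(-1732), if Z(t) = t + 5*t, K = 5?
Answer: 48496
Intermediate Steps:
Z(t) = 6*t
c(j) = 8 - 5*j² - 3*j (c(j) = 6*(-4/(-3) + j/(-2)) - 5*j*j = 6*(-4*(-⅓) + j*(-½)) - 5*j² = 6*(4/3 - j/2) - 5*j² = (8 - 3*j) - 5*j² = 8 - 5*j² - 3*j)
c(-3)*(-1732) = (8 - 5*(-3)² - 3*(-3))*(-1732) = (8 - 5*9 + 9)*(-1732) = (8 - 45 + 9)*(-1732) = -28*(-1732) = 48496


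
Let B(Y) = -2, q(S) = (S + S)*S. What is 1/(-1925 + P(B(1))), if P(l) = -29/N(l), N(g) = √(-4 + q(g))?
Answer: -2/3879 ≈ -0.00051560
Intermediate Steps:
q(S) = 2*S² (q(S) = (2*S)*S = 2*S²)
N(g) = √(-4 + 2*g²)
P(l) = -29/√(-4 + 2*l²)
1/(-1925 + P(B(1))) = 1/(-1925 - 29*√2/(2*√(-2 + (-2)²))) = 1/(-1925 - 29*√2/(2*√(-2 + 4))) = 1/(-1925 - 29*√2/(2*√2)) = 1/(-1925 - 29*√2*√2/2/2) = 1/(-1925 - 29/2) = 1/(-3879/2) = -2/3879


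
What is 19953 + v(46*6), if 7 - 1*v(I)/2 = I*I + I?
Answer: -132937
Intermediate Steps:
v(I) = 14 - 2*I - 2*I² (v(I) = 14 - 2*(I*I + I) = 14 - 2*(I² + I) = 14 - 2*(I + I²) = 14 + (-2*I - 2*I²) = 14 - 2*I - 2*I²)
19953 + v(46*6) = 19953 + (14 - 92*6 - 2*(46*6)²) = 19953 + (14 - 2*276 - 2*276²) = 19953 + (14 - 552 - 2*76176) = 19953 + (14 - 552 - 152352) = 19953 - 152890 = -132937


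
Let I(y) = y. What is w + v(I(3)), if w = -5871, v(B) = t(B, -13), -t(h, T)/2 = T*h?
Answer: -5793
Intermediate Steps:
t(h, T) = -2*T*h
v(B) = 26*B (v(B) = -2*(-13)*B = 26*B)
w + v(I(3)) = -5871 + 26*3 = -5871 + 78 = -5793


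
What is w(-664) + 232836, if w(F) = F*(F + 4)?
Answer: 671076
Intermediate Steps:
w(F) = F*(4 + F)
w(-664) + 232836 = -664*(4 - 664) + 232836 = -664*(-660) + 232836 = 438240 + 232836 = 671076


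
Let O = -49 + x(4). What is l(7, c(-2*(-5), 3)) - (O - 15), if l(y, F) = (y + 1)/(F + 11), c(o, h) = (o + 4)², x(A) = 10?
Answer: 11186/207 ≈ 54.039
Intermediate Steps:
c(o, h) = (4 + o)²
l(y, F) = (1 + y)/(11 + F)
O = -39 (O = -49 + 10 = -39)
l(7, c(-2*(-5), 3)) - (O - 15) = (1 + 7)/(11 + (4 - 2*(-5))²) - (-39 - 15) = 8/(11 + (4 + 10)²) - 1*(-54) = 8/(11 + 14²) + 54 = 8/(11 + 196) + 54 = 8/207 + 54 = 11186/207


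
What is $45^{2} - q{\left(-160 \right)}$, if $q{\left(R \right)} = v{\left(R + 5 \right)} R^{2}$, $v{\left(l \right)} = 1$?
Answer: $-23575$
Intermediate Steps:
$q{\left(R \right)} = R^{2}$ ($q{\left(R \right)} = 1 R^{2} = R^{2}$)
$45^{2} - q{\left(-160 \right)} = 45^{2} - \left(-160\right)^{2} = 2025 - 25600 = -23575$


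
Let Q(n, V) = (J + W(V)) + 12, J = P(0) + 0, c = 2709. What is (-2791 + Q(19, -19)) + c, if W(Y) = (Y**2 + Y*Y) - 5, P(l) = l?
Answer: 647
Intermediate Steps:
W(Y) = -5 + 2*Y**2 (W(Y) = (Y**2 + Y**2) - 5 = 2*Y**2 - 5 = -5 + 2*Y**2)
J = 0 (J = 0 + 0 = 0)
Q(n, V) = 7 + 2*V**2 (Q(n, V) = (0 + (-5 + 2*V**2)) + 12 = (-5 + 2*V**2) + 12 = 7 + 2*V**2)
(-2791 + Q(19, -19)) + c = (-2791 + (7 + 2*(-19)**2)) + 2709 = (-2791 + (7 + 2*361)) + 2709 = (-2791 + (7 + 722)) + 2709 = (-2791 + 729) + 2709 = -2062 + 2709 = 647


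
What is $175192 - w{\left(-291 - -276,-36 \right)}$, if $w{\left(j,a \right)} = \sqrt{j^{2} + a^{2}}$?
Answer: $175153$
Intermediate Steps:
$w{\left(j,a \right)} = \sqrt{a^{2} + j^{2}}$
$175192 - w{\left(-291 - -276,-36 \right)} = 175192 - \sqrt{\left(-36\right)^{2} + \left(-291 - -276\right)^{2}} = 175192 - \sqrt{1296 + \left(-291 + 276\right)^{2}} = 175192 - \sqrt{1296 + \left(-15\right)^{2}} = 175192 - \sqrt{1296 + 225} = 175192 - \sqrt{1521} = 175192 - 39 = 175153$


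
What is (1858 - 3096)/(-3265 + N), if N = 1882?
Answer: 1238/1383 ≈ 0.89515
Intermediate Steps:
(1858 - 3096)/(-3265 + N) = (1858 - 3096)/(-3265 + 1882) = -1238/(-1383) = -1238*(-1/1383) = 1238/1383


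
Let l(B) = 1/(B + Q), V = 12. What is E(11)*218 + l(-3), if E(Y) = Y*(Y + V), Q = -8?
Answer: 606693/11 ≈ 55154.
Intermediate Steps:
l(B) = 1/(-8 + B) (l(B) = 1/(B - 8) = 1/(-8 + B))
E(Y) = Y*(12 + Y) (E(Y) = Y*(Y + 12) = Y*(12 + Y))
E(11)*218 + l(-3) = (11*(12 + 11))*218 + 1/(-8 - 3) = (11*23)*218 + 1/(-11) = 253*218 - 1/11 = 55154 - 1/11 = 606693/11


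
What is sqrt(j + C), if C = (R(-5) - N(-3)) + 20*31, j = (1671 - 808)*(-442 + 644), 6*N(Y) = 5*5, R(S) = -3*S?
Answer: sqrt(6298446)/6 ≈ 418.28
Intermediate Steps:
N(Y) = 25/6 (N(Y) = (5*5)/6 = (1/6)*25 = 25/6)
j = 174326 (j = 863*202 = 174326)
C = 3785/6 (C = (-3*(-5) - 1*25/6) + 20*31 = (15 - 25/6) + 620 = 65/6 + 620 = 3785/6 ≈ 630.83)
sqrt(j + C) = sqrt(174326 + 3785/6) = sqrt(1049741/6) = sqrt(6298446)/6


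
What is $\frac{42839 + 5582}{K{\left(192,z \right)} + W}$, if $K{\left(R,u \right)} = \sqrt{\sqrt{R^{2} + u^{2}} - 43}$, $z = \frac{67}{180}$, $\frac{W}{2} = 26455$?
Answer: $\frac{48421}{52910 + \sqrt{-43 + \frac{\sqrt{1194398089}}{180}}} \approx 0.91495$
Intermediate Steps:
$W = 52910$ ($W = 2 \cdot 26455 = 52910$)
$z = \frac{67}{180}$ ($z = 67 \cdot \frac{1}{180} = \frac{67}{180} \approx 0.37222$)
$K{\left(R,u \right)} = \sqrt{-43 + \sqrt{R^{2} + u^{2}}}$
$\frac{42839 + 5582}{K{\left(192,z \right)} + W} = \frac{42839 + 5582}{\sqrt{-43 + \sqrt{192^{2} + \left(\frac{67}{180}\right)^{2}}} + 52910} = \frac{48421}{\sqrt{-43 + \sqrt{36864 + \frac{4489}{32400}}} + 52910} = \frac{48421}{\sqrt{-43 + \sqrt{\frac{1194398089}{32400}}} + 52910} = \frac{48421}{\sqrt{-43 + \frac{\sqrt{1194398089}}{180}} + 52910} = \frac{48421}{52910 + \sqrt{-43 + \frac{\sqrt{1194398089}}{180}}}$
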